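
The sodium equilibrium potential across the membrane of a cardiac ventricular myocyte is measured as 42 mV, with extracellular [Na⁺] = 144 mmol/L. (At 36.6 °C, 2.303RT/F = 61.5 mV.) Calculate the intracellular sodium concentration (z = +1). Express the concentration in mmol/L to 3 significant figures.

Nernst: E = (61.5/1) · log₁₀([out]/[in]), so log₁₀([out]/[in]) = 42.0 × 1 / 61.5 = 0.6829.
[out]/[in] = 10^(0.6829) = 4.819.
[in] = 144 / 4.819 = 29.88 mmol/L.

29.9 mmol/L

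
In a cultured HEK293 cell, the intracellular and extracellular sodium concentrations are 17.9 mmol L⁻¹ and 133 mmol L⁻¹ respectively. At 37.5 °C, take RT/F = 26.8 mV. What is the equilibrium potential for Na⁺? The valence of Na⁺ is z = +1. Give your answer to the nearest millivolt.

54 mV

E = (26.8/z) · ln([Na⁺]_out/[Na⁺]_in) with z = +1.
= (26.8/1) · ln(133/17.9) = 26.80 · ln(7.43)
= 26.80 · (2.0055) = 53.75 mV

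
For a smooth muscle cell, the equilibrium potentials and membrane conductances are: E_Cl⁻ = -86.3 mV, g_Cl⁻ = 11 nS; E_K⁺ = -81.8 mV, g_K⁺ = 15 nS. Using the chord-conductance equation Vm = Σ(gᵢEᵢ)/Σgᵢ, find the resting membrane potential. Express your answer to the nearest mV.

Σ gᵢEᵢ = 11·(-86.3) + 15·(-81.8) = -2176.30
Σ gᵢ = 11 + 15 = 26
Vm = -2176.30 / 26 = -83.70 mV

-84 mV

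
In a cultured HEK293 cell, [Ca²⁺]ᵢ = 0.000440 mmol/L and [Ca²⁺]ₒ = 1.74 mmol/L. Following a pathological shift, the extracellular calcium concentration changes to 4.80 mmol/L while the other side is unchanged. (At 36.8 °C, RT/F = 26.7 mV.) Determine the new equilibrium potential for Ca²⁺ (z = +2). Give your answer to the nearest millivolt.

124 mV

After the shift: [Ca²⁺]_out = 4.80, [Ca²⁺]_in = 0.000440 mmol/L.
E_new = (26.7/2)·ln(4.80/0.000440) = 13.35 · (9.2974) = 124.12 mV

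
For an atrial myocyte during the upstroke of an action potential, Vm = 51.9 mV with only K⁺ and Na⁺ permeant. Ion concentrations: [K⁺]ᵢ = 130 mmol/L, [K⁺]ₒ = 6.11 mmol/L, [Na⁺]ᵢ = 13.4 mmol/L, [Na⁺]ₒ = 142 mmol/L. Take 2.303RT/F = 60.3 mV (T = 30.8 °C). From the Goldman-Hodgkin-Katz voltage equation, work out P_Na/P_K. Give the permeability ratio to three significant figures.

Let α = P_Na/P_K. GHK: Vm = 60.3·log₁₀[(Kₒ + α·Naₒ)/(Kᵢ + α·Naᵢ)].
10^(Vm/60.3) = 10^(51.9/60.3) = 7.256
So 7.256·(Kᵢ + α·Naᵢ) = Kₒ + α·Naₒ → α = (7.256·130.0 − 6.11) / (142.0 − 7.256·13.4)
α = (943.3 − 6.11) / (142.0 − 97.23) = 937.2/44.77 = 20.93

20.9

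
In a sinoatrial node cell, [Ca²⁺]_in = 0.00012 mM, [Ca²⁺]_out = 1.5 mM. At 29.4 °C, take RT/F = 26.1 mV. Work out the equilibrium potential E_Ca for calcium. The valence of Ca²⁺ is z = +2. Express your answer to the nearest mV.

E = (26.1/z) · ln([Ca²⁺]_out/[Ca²⁺]_in) with z = +2.
= (26.1/2) · ln(1.5/0.00012) = 13.05 · ln(1.25e+04)
= 13.05 · (9.4335) = 123.11 mV

123 mV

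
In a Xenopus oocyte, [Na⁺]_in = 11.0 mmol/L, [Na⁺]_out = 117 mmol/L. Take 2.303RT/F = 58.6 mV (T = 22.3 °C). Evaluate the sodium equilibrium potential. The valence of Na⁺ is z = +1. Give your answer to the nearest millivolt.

60 mV

E = (58.6/z) · log₁₀([Na⁺]_out/[Na⁺]_in) with z = +1.
= (58.6/1) · log₁₀(117/11.0) = 58.60 · log₁₀(10.64)
= 58.60 · (1.0268) = 60.17 mV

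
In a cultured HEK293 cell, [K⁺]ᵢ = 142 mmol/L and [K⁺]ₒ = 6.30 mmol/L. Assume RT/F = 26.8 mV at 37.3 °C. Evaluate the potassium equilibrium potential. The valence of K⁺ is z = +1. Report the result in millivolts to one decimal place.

-83.5 mV

E = (26.8/z) · ln([K⁺]_out/[K⁺]_in) with z = +1.
= (26.8/1) · ln(6.30/142) = 26.80 · ln(0.04437)
= 26.80 · (-3.1153) = -83.49 mV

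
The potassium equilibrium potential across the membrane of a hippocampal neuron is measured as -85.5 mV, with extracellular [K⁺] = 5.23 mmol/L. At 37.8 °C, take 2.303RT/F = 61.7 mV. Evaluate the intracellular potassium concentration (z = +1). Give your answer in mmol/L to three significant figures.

127 mmol/L

Nernst: E = (61.7/1) · log₁₀([out]/[in]), so log₁₀([out]/[in]) = -85.5 × 1 / 61.7 = -1.3857.
[out]/[in] = 10^(-1.3857) = 0.04114.
[in] = 5.23 / 0.04114 = 127.1 mmol/L.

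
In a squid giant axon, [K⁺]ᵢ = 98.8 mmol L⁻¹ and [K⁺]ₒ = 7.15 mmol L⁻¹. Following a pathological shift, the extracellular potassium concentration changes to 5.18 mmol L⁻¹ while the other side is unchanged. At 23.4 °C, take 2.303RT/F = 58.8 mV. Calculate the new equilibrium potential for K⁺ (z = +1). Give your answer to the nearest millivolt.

-75 mV

After the shift: [K⁺]_out = 5.18, [K⁺]_in = 98.8 mmol L⁻¹.
E_new = (58.8/1)·log₁₀(5.18/98.8) = 58.80 · (-1.2804) = -75.29 mV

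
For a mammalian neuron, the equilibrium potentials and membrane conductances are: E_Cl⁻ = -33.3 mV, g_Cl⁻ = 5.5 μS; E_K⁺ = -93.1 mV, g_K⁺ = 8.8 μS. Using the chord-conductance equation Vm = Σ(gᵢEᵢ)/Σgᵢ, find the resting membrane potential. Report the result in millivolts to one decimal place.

-70.1 mV

Σ gᵢEᵢ = 5.5·(-33.3) + 8.8·(-93.1) = -1002.43
Σ gᵢ = 5.5 + 8.8 = 14.3
Vm = -1002.43 / 14.3 = -70.10 mV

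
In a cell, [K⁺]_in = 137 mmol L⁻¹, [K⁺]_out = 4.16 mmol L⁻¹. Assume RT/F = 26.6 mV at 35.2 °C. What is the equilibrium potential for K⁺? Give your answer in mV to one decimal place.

E = (26.6/z) · ln([K⁺]_out/[K⁺]_in) with z = +1.
= (26.6/1) · ln(4.16/137) = 26.60 · ln(0.03036)
= 26.60 · (-3.4945) = -92.95 mV

-93.0 mV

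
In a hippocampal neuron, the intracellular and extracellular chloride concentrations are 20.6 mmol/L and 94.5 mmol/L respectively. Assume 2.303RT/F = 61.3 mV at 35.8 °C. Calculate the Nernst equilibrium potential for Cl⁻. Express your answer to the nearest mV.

-41 mV

E = (61.3/z) · log₁₀([Cl⁻]_out/[Cl⁻]_in) with z = -1.
For an anion, dividing by z = -1 reverses the sign.
= (61.3/-1) · log₁₀(94.5/20.6) = -61.30 · log₁₀(4.587)
= -61.30 · (0.6616) = -40.55 mV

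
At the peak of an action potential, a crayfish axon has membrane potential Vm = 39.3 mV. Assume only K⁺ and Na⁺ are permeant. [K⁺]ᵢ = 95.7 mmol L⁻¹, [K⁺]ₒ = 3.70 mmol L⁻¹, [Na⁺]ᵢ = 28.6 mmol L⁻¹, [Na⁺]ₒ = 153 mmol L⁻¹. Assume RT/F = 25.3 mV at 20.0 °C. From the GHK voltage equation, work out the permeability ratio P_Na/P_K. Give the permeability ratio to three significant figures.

Let α = P_Na/P_K. GHK: Vm = 25.3·ln[(Kₒ + α·Naₒ)/(Kᵢ + α·Naᵢ)].
e^(Vm/25.3) = e^(39.3/25.3) = 4.7273
So 4.7273·(Kᵢ + α·Naᵢ) = Kₒ + α·Naₒ → α = (4.7273·95.7 − 3.7) / (153.0 − 4.7273·28.6)
α = (452.4 − 3.7) / (153.0 − 135.2) = 448.7/17.8 = 25.21

25.2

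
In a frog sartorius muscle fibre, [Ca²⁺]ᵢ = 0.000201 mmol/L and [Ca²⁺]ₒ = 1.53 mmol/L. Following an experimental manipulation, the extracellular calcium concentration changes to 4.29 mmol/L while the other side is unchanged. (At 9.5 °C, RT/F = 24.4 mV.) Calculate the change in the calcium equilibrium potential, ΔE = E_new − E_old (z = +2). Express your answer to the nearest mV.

13 mV

E_old = (24.4/2)·ln(1.53/0.000201) = 109.04 mV
E_new = (24.4/2)·ln(4.29/0.000201) = 121.62 mV
ΔE = 121.62 − (109.04) = 12.58 mV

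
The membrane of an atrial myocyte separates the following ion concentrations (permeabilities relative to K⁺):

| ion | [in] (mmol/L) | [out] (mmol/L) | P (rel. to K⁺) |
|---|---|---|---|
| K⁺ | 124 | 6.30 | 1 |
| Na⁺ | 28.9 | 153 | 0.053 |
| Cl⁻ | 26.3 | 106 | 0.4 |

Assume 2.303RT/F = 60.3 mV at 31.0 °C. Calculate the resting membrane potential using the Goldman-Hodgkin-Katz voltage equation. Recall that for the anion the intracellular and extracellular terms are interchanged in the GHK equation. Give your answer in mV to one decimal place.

Vm = 60.3 · log₁₀[(Σ P·[cation]ₒ + Σ P·[anion]ᵢ) / (Σ P·[cation]ᵢ + Σ P·[anion]ₒ)]
Numerator = 1×6.30 + 0.053×153 + 0.4×26.3 = 24.93
Denominator = 1×124 + 0.053×28.9 + 0.4×106 = 167.9
Vm = 60.3 · log₁₀(0.14845) = 60.3 × (-0.8284) = -49.95 mV

-50.0 mV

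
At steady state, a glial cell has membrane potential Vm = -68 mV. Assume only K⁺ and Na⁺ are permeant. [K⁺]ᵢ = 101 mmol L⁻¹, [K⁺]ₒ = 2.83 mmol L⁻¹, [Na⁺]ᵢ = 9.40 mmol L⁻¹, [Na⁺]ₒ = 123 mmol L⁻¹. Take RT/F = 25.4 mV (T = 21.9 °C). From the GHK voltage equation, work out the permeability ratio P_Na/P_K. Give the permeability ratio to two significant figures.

Let α = P_Na/P_K. GHK: Vm = 25.4·ln[(Kₒ + α·Naₒ)/(Kᵢ + α·Naᵢ)].
e^(Vm/25.4) = e^(-68.0/25.4) = 0.068758
So 0.068758·(Kᵢ + α·Naᵢ) = Kₒ + α·Naₒ → α = (0.068758·101.0 − 2.83) / (123.0 − 0.068758·9.4)
α = (6.945 − 2.83) / (123.0 − 0.6463) = 4.115/122.4 = 0.03363

0.034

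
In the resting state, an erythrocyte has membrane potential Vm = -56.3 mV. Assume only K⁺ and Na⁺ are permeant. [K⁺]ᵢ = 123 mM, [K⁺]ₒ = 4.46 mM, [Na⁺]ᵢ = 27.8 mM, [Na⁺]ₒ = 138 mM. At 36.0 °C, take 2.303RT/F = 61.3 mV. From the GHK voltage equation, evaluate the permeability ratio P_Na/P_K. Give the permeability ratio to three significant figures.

0.0771

Let α = P_Na/P_K. GHK: Vm = 61.3·log₁₀[(Kₒ + α·Naₒ)/(Kᵢ + α·Naᵢ)].
10^(Vm/61.3) = 10^(-56.3/61.3) = 0.12066
So 0.12066·(Kᵢ + α·Naᵢ) = Kₒ + α·Naₒ → α = (0.12066·123.0 − 4.46) / (138.0 − 0.12066·27.8)
α = (14.84 − 4.46) / (138.0 − 3.354) = 10.38/134.6 = 0.0771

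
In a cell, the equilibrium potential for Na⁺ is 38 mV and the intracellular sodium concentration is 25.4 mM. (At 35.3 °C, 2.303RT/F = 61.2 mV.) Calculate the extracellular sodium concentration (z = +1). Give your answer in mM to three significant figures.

106 mM

Nernst: E = (61.2/1) · log₁₀([out]/[in]), so log₁₀([out]/[in]) = 38.0 × 1 / 61.2 = 0.6209.
[out]/[in] = 10^(0.6209) = 4.177.
[out] = 4.177 × 25.4 = 106.1 mM.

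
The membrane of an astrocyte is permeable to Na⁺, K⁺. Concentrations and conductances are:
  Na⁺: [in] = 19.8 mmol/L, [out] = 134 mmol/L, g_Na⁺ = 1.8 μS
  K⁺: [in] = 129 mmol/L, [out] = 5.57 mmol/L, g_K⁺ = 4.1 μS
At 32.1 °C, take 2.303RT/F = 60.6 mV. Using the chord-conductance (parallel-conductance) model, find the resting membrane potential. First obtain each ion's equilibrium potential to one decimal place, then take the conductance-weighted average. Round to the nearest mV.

-42 mV

E_Na⁺ = (60.6/1)·log₁₀(134/19.8) = 50.3 mV
E_K⁺ = (60.6/1)·log₁₀(5.57/129) = -82.7 mV
Vm = (Σ gᵢEᵢ)/(Σ gᵢ) = (1.8·50.3 + 4.1·-82.7) / (1.8 + 4.1)
= -248.53 / 5.9 = -42.12 mV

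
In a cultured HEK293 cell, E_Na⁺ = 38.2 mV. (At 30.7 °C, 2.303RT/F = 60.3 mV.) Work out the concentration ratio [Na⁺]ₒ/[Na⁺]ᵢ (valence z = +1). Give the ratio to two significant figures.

log₁₀([out]/[in]) = E·z/(60.3) = 38.2 × 1 / 60.3 = 0.6335
[out]/[in] = 10^(0.6335) = 4.3

4.3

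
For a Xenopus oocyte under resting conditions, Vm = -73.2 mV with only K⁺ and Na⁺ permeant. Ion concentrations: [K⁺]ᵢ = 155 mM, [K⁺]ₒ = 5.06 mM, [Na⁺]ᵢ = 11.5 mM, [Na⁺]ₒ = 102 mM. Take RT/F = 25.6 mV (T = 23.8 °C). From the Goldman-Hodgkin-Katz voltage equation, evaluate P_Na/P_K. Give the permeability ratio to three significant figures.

Let α = P_Na/P_K. GHK: Vm = 25.6·ln[(Kₒ + α·Naₒ)/(Kᵢ + α·Naᵢ)].
e^(Vm/25.6) = e^(-73.2/25.6) = 0.057305
So 0.057305·(Kᵢ + α·Naᵢ) = Kₒ + α·Naₒ → α = (0.057305·155.0 − 5.06) / (102.0 − 0.057305·11.5)
α = (8.882 − 5.06) / (102.0 − 0.659) = 3.822/101.3 = 0.03772

0.0377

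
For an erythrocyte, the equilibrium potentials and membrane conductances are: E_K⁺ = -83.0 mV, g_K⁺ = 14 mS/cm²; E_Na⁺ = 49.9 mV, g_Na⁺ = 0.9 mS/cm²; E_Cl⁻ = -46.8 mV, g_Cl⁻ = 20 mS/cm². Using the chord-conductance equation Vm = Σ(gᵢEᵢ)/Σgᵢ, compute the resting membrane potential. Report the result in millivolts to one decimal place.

-58.8 mV

Σ gᵢEᵢ = 14·(-83.0) + 0.9·(49.9) + 20·(-46.8) = -2053.09
Σ gᵢ = 14 + 0.9 + 20 = 34.9
Vm = -2053.09 / 34.9 = -58.83 mV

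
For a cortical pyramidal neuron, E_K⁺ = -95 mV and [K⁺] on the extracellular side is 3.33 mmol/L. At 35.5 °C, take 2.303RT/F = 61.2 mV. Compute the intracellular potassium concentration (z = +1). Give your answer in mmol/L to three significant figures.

Nernst: E = (61.2/1) · log₁₀([out]/[in]), so log₁₀([out]/[in]) = -95.0 × 1 / 61.2 = -1.5523.
[out]/[in] = 10^(-1.5523) = 0.02804.
[in] = 3.33 / 0.02804 = 118.8 mmol/L.

119 mmol/L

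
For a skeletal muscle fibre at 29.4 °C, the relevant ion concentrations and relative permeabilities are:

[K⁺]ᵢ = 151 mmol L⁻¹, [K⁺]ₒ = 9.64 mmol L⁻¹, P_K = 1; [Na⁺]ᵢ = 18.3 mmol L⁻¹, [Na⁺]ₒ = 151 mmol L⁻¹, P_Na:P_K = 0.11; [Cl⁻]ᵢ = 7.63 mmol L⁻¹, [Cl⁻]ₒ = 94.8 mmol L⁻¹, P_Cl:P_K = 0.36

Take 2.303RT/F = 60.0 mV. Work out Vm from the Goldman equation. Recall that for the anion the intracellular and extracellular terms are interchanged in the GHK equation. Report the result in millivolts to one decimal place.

-48.6 mV

Vm = 60.0 · log₁₀[(Σ P·[cation]ₒ + Σ P·[anion]ᵢ) / (Σ P·[cation]ᵢ + Σ P·[anion]ₒ)]
Numerator = 1×9.64 + 0.11×151 + 0.36×7.63 = 29
Denominator = 1×151 + 0.11×18.3 + 0.36×94.8 = 187.1
Vm = 60.0 · log₁₀(0.15495) = 60.0 × (-0.8098) = -48.59 mV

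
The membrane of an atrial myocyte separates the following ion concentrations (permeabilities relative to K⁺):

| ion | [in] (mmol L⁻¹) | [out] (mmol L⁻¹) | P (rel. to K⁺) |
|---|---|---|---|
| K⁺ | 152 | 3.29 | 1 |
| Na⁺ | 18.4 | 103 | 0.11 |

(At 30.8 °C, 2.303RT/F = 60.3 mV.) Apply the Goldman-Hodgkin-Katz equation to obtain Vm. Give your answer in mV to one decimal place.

-61.7 mV

Vm = 60.3 · log₁₀[(Σ P·[cation]ₒ + Σ P·[anion]ᵢ) / (Σ P·[cation]ᵢ + Σ P·[anion]ₒ)]
Numerator = 1×3.29 + 0.11×103 = 14.62
Denominator = 1×152 + 0.11×18.4 = 154
Vm = 60.3 · log₁₀(0.09492) = 60.3 × (-1.0226) = -61.67 mV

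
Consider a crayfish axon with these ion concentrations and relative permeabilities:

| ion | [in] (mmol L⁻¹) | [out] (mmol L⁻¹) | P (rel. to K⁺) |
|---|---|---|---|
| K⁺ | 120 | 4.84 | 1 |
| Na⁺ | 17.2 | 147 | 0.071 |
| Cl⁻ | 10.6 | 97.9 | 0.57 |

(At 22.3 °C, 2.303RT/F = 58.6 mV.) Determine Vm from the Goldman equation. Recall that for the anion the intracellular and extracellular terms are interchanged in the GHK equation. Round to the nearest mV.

Vm = 58.6 · log₁₀[(Σ P·[cation]ₒ + Σ P·[anion]ᵢ) / (Σ P·[cation]ᵢ + Σ P·[anion]ₒ)]
Numerator = 1×4.84 + 0.071×147 + 0.57×10.6 = 21.32
Denominator = 1×120 + 0.071×17.2 + 0.57×97.9 = 177
Vm = 58.6 · log₁₀(0.12043) = 58.6 × (-0.9193) = -53.87 mV

-54 mV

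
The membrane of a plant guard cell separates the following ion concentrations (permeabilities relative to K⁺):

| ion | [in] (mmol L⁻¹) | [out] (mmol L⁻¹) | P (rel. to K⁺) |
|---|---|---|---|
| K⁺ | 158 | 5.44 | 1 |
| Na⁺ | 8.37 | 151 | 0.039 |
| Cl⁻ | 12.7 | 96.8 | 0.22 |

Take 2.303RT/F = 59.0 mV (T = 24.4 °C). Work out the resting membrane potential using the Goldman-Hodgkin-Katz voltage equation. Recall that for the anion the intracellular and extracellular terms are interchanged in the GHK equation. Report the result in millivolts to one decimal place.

Vm = 59.0 · log₁₀[(Σ P·[cation]ₒ + Σ P·[anion]ᵢ) / (Σ P·[cation]ᵢ + Σ P·[anion]ₒ)]
Numerator = 1×5.44 + 0.039×151 + 0.22×12.7 = 14.12
Denominator = 1×158 + 0.039×8.37 + 0.22×96.8 = 179.6
Vm = 59.0 · log₁₀(0.078626) = 59.0 × (-1.1044) = -65.16 mV

-65.2 mV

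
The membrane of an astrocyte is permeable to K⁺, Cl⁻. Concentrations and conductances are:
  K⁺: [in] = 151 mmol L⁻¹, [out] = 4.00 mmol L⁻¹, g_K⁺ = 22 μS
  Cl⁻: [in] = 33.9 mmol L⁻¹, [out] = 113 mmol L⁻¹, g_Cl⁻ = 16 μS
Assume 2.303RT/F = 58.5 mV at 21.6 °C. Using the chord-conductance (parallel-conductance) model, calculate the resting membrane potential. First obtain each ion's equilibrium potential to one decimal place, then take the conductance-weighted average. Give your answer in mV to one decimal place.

E_K⁺ = (58.5/1)·log₁₀(4.00/151) = -92.2 mV
E_Cl⁻ = (58.5/-1)·log₁₀(113/33.9) = -30.6 mV
Vm = (Σ gᵢEᵢ)/(Σ gᵢ) = (22·-92.2 + 16·-30.6) / (22 + 16)
= -2518.00 / 38 = -66.26 mV

-66.3 mV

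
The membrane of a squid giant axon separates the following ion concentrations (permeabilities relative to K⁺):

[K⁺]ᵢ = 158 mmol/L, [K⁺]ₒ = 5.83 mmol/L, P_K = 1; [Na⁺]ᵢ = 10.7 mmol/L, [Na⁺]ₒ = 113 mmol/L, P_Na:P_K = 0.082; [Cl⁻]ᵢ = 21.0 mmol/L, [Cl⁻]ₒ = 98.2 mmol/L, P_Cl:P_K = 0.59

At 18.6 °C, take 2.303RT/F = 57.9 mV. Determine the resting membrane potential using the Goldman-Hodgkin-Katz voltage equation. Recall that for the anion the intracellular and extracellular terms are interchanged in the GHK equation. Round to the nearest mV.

-52 mV

Vm = 57.9 · log₁₀[(Σ P·[cation]ₒ + Σ P·[anion]ᵢ) / (Σ P·[cation]ᵢ + Σ P·[anion]ₒ)]
Numerator = 1×5.83 + 0.082×113 + 0.59×21.0 = 27.49
Denominator = 1×158 + 0.082×10.7 + 0.59×98.2 = 216.8
Vm = 57.9 · log₁₀(0.12677) = 57.9 × (-0.8970) = -51.94 mV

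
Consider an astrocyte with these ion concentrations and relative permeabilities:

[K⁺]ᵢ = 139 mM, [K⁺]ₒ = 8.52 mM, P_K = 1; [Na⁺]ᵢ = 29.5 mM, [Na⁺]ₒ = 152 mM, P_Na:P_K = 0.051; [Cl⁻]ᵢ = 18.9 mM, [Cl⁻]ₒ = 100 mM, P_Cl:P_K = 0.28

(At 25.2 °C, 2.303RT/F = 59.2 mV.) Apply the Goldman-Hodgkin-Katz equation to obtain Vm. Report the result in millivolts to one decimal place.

-52.9 mV

Vm = 59.2 · log₁₀[(Σ P·[cation]ₒ + Σ P·[anion]ᵢ) / (Σ P·[cation]ᵢ + Σ P·[anion]ₒ)]
Numerator = 1×8.52 + 0.051×152 + 0.28×18.9 = 21.56
Denominator = 1×139 + 0.051×29.5 + 0.28×100 = 168.5
Vm = 59.2 · log₁₀(0.12797) = 59.2 × (-0.8929) = -52.86 mV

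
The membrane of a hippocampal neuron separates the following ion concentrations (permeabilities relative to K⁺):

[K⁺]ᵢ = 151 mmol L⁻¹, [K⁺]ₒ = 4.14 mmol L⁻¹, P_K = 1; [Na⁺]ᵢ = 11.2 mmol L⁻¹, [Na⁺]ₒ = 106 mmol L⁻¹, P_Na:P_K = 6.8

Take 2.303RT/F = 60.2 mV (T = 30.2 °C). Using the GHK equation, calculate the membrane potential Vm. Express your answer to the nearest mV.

Vm = 60.2 · log₁₀[(Σ P·[cation]ₒ + Σ P·[anion]ᵢ) / (Σ P·[cation]ᵢ + Σ P·[anion]ₒ)]
Numerator = 1×4.14 + 6.8×106 = 724.9
Denominator = 1×151 + 6.8×11.2 = 227.2
Vm = 60.2 · log₁₀(3.1913) = 60.2 × (0.5040) = 30.34 mV

30 mV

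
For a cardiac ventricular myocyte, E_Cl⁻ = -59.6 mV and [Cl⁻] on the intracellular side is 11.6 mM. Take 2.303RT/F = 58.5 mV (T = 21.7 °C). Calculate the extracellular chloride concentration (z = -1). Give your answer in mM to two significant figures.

Nernst: E = (58.5/-1) · log₁₀([out]/[in]), so log₁₀([out]/[in]) = -59.6 × -1 / 58.5 = 1.0188.
[out]/[in] = 10^(1.0188) = 10.44.
[out] = 10.44 × 11.6 = 121.1 mM.

120 mM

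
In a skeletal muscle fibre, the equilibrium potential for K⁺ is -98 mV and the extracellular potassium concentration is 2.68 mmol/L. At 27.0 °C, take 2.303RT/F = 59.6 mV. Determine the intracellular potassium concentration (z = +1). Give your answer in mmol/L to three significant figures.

118 mmol/L

Nernst: E = (59.6/1) · log₁₀([out]/[in]), so log₁₀([out]/[in]) = -98.0 × 1 / 59.6 = -1.6443.
[out]/[in] = 10^(-1.6443) = 0.02268.
[in] = 2.68 / 0.02268 = 118.1 mmol/L.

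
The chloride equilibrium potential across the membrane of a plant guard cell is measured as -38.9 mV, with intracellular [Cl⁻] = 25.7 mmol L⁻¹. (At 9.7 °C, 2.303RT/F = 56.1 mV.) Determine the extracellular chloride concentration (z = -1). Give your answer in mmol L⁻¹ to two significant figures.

Nernst: E = (56.1/-1) · log₁₀([out]/[in]), so log₁₀([out]/[in]) = -38.9 × -1 / 56.1 = 0.6934.
[out]/[in] = 10^(0.6934) = 4.936.
[out] = 4.936 × 25.7 = 126.9 mmol L⁻¹.

130 mmol L⁻¹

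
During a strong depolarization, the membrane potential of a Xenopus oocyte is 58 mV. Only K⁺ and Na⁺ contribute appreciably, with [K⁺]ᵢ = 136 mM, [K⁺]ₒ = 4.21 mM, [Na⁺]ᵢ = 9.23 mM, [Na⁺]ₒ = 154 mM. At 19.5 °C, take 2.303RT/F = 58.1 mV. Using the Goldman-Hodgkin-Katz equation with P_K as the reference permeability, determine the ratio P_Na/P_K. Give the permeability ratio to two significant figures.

Let α = P_Na/P_K. GHK: Vm = 58.1·log₁₀[(Kₒ + α·Naₒ)/(Kᵢ + α·Naᵢ)].
10^(Vm/58.1) = 10^(58.0/58.1) = 9.9604
So 9.9604·(Kᵢ + α·Naᵢ) = Kₒ + α·Naₒ → α = (9.9604·136.0 − 4.21) / (154.0 − 9.9604·9.23)
α = (1355 − 4.21) / (154.0 − 91.93) = 1350/62.07 = 21.76

22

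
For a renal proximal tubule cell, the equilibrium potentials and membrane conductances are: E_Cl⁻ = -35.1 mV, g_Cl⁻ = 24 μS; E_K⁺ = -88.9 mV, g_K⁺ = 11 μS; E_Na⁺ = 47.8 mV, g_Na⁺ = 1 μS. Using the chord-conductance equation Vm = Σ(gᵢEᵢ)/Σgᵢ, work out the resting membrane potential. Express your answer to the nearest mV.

-49 mV

Σ gᵢEᵢ = 24·(-35.1) + 11·(-88.9) + 1·(47.8) = -1772.50
Σ gᵢ = 24 + 11 + 1 = 36
Vm = -1772.50 / 36 = -49.24 mV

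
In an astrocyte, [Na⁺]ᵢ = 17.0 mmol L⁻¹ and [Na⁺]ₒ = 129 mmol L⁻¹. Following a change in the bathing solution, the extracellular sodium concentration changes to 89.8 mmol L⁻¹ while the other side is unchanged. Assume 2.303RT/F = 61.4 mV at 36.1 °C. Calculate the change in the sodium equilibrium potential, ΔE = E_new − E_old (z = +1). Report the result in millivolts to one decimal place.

-9.7 mV

E_old = (61.4/1)·log₁₀(129/17.0) = 54.04 mV
E_new = (61.4/1)·log₁₀(89.8/17.0) = 44.38 mV
ΔE = 44.38 − (54.04) = -9.66 mV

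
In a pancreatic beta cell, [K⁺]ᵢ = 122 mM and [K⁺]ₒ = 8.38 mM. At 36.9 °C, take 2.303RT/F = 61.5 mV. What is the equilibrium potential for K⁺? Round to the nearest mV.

-72 mV

E = (61.5/z) · log₁₀([K⁺]_out/[K⁺]_in) with z = +1.
= (61.5/1) · log₁₀(8.38/122) = 61.50 · log₁₀(0.06869)
= 61.50 · (-1.1631) = -71.53 mV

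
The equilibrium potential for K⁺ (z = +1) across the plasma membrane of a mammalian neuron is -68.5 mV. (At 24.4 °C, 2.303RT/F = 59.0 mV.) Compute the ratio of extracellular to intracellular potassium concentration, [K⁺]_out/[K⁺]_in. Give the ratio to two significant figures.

0.069

log₁₀([out]/[in]) = E·z/(59.0) = -68.5 × 1 / 59.0 = -1.1610
[out]/[in] = 10^(-1.1610) = 0.06902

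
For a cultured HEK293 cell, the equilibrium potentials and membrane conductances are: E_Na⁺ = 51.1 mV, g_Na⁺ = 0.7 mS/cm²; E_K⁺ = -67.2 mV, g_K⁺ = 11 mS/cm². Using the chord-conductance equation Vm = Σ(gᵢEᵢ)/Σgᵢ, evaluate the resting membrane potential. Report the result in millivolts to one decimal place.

Σ gᵢEᵢ = 0.7·(51.1) + 11·(-67.2) = -703.43
Σ gᵢ = 0.7 + 11 = 11.7
Vm = -703.43 / 11.7 = -60.12 mV

-60.1 mV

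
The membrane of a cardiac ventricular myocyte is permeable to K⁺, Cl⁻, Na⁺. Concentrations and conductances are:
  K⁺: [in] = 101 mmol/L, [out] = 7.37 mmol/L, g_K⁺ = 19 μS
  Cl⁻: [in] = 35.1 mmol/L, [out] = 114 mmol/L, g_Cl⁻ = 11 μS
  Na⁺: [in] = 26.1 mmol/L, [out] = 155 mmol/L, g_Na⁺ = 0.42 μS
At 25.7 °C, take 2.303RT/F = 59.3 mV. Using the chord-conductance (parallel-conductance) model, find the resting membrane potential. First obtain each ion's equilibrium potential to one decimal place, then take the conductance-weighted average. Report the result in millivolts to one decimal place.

-52.4 mV

E_K⁺ = (59.3/1)·log₁₀(7.37/101) = -67.4 mV
E_Cl⁻ = (59.3/-1)·log₁₀(114/35.1) = -30.3 mV
E_Na⁺ = (59.3/1)·log₁₀(155/26.1) = 45.9 mV
Vm = (Σ gᵢEᵢ)/(Σ gᵢ) = (19·-67.4 + 11·-30.3 + 0.42·45.9) / (19 + 11 + 0.42)
= -1594.62 / 30.42 = -52.42 mV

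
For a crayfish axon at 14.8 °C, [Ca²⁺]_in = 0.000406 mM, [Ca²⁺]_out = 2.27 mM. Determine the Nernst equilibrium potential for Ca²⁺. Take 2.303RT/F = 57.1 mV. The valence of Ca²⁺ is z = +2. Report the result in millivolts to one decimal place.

107.0 mV

E = (57.1/z) · log₁₀([Ca²⁺]_out/[Ca²⁺]_in) with z = +2.
= (57.1/2) · log₁₀(2.27/0.000406) = 28.55 · log₁₀(5591)
= 28.55 · (3.7475) = 106.99 mV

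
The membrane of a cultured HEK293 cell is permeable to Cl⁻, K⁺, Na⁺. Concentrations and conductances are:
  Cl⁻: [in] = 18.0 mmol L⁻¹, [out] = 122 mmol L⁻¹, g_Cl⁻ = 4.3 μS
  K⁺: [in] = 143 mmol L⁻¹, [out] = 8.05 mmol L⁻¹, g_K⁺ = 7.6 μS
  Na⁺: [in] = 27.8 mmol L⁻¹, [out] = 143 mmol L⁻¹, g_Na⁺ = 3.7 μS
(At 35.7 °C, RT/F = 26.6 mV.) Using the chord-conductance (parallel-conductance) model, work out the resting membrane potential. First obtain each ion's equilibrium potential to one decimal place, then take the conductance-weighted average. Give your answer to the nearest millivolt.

-41 mV

E_Cl⁻ = (26.6/-1)·ln(122/18.0) = -50.9 mV
E_K⁺ = (26.6/1)·ln(8.05/143) = -76.5 mV
E_Na⁺ = (26.6/1)·ln(143/27.8) = 43.6 mV
Vm = (Σ gᵢEᵢ)/(Σ gᵢ) = (4.3·-50.9 + 7.6·-76.5 + 3.7·43.6) / (4.3 + 7.6 + 3.7)
= -638.95 / 15.6 = -40.96 mV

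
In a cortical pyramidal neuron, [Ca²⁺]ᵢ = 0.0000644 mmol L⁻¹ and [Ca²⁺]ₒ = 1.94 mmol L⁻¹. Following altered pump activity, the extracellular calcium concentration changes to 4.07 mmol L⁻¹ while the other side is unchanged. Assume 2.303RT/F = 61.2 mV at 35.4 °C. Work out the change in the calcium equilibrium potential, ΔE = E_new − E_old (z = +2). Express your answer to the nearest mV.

10 mV

E_old = (61.2/2)·log₁₀(1.94/0.0000644) = 137.05 mV
E_new = (61.2/2)·log₁₀(4.07/0.0000644) = 146.90 mV
ΔE = 146.90 − (137.05) = 9.85 mV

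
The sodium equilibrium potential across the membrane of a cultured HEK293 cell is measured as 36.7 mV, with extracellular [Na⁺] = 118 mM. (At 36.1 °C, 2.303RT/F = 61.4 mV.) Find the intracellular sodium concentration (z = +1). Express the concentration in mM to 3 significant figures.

29.8 mM

Nernst: E = (61.4/1) · log₁₀([out]/[in]), so log₁₀([out]/[in]) = 36.7 × 1 / 61.4 = 0.5977.
[out]/[in] = 10^(0.5977) = 3.96.
[in] = 118 / 3.96 = 29.8 mM.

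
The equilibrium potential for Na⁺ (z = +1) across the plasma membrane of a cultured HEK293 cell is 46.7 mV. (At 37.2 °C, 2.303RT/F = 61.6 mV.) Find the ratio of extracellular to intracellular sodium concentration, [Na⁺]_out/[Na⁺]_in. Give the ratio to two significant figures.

5.7

log₁₀([out]/[in]) = E·z/(61.6) = 46.7 × 1 / 61.6 = 0.7581
[out]/[in] = 10^(0.7581) = 5.73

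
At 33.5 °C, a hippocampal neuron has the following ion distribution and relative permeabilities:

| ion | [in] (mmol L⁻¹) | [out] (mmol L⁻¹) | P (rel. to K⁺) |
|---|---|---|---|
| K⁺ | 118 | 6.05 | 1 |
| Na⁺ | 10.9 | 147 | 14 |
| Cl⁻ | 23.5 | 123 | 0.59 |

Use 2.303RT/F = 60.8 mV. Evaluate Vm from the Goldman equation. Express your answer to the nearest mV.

Vm = 60.8 · log₁₀[(Σ P·[cation]ₒ + Σ P·[anion]ᵢ) / (Σ P·[cation]ᵢ + Σ P·[anion]ₒ)]
Numerator = 1×6.05 + 14×147 + 0.59×23.5 = 2078
Denominator = 1×118 + 14×10.9 + 0.59×123 = 343.2
Vm = 60.8 · log₁₀(6.0551) = 60.8 × (0.7821) = 47.55 mV

48 mV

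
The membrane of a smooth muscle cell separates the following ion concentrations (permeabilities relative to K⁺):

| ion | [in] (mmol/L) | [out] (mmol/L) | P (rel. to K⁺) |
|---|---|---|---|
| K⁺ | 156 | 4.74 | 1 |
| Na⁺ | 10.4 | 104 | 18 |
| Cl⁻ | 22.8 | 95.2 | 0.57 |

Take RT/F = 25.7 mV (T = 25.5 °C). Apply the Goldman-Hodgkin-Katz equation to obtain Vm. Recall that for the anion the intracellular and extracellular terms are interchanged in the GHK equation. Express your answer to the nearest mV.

Vm = 25.7 · ln[(Σ P·[cation]ₒ + Σ P·[anion]ᵢ) / (Σ P·[cation]ᵢ + Σ P·[anion]ₒ)]
Numerator = 1×4.74 + 18×104 + 0.57×22.8 = 1890
Denominator = 1×156 + 18×10.4 + 0.57×95.2 = 397.5
Vm = 25.7 · ln(4.7545) = 25.7 × (1.5591) = 40.07 mV

40 mV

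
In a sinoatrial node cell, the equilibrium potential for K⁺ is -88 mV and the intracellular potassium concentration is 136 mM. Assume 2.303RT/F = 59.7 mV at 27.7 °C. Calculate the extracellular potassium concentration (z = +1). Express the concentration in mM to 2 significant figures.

Nernst: E = (59.7/1) · log₁₀([out]/[in]), so log₁₀([out]/[in]) = -88.0 × 1 / 59.7 = -1.4740.
[out]/[in] = 10^(-1.4740) = 0.03357.
[out] = 0.03357 × 136 = 4.566 mM.

4.6 mM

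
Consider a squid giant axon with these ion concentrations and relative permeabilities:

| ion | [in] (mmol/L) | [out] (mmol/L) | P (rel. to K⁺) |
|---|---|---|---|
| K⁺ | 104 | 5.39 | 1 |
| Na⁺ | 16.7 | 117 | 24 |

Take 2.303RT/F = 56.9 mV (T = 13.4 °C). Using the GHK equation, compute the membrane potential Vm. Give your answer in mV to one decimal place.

Vm = 56.9 · log₁₀[(Σ P·[cation]ₒ + Σ P·[anion]ᵢ) / (Σ P·[cation]ᵢ + Σ P·[anion]ₒ)]
Numerator = 1×5.39 + 24×117 = 2813
Denominator = 1×104 + 24×16.7 = 504.8
Vm = 56.9 · log₁₀(5.5733) = 56.9 × (0.7461) = 42.45 mV

42.5 mV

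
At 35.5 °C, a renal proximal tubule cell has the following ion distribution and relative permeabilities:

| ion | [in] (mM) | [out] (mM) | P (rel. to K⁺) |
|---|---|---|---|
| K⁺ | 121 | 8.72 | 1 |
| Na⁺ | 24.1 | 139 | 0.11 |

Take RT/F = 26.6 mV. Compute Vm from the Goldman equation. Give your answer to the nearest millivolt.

-44 mV

Vm = 26.6 · ln[(Σ P·[cation]ₒ + Σ P·[anion]ᵢ) / (Σ P·[cation]ᵢ + Σ P·[anion]ₒ)]
Numerator = 1×8.72 + 0.11×139 = 24.01
Denominator = 1×121 + 0.11×24.1 = 123.7
Vm = 26.6 · ln(0.19418) = 26.6 × (-1.6390) = -43.60 mV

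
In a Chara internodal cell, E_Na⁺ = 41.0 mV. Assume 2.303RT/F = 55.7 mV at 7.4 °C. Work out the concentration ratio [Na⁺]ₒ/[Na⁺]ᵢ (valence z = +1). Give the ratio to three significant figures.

log₁₀([out]/[in]) = E·z/(55.7) = 41.0 × 1 / 55.7 = 0.7361
[out]/[in] = 10^(0.7361) = 5.446

5.45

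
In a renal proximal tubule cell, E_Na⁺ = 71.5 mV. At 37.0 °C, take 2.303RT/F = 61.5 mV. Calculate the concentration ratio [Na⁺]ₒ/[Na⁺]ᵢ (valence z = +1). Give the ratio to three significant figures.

14.5

log₁₀([out]/[in]) = E·z/(61.5) = 71.5 × 1 / 61.5 = 1.1626
[out]/[in] = 10^(1.1626) = 14.54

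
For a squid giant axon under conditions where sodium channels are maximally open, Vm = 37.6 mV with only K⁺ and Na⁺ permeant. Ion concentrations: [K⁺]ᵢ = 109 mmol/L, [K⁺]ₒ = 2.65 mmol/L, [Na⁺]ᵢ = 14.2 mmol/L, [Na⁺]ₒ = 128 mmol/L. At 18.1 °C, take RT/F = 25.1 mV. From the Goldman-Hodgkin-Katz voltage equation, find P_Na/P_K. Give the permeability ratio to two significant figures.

Let α = P_Na/P_K. GHK: Vm = 25.1·ln[(Kₒ + α·Naₒ)/(Kᵢ + α·Naᵢ)].
e^(Vm/25.1) = e^(37.6/25.1) = 4.4728
So 4.4728·(Kᵢ + α·Naᵢ) = Kₒ + α·Naₒ → α = (4.4728·109.0 − 2.65) / (128.0 − 4.4728·14.2)
α = (487.5 − 2.65) / (128.0 − 63.51) = 484.9/64.49 = 7.519

7.5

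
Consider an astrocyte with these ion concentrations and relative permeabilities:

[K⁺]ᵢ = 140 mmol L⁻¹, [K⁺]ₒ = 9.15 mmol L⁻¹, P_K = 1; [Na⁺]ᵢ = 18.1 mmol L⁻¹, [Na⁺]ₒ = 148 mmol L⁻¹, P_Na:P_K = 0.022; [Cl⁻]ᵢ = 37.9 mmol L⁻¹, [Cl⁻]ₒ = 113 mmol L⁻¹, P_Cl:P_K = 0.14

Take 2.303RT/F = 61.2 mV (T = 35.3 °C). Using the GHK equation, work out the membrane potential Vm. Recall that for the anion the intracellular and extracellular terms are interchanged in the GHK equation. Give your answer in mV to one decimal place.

-57.9 mV

Vm = 61.2 · log₁₀[(Σ P·[cation]ₒ + Σ P·[anion]ᵢ) / (Σ P·[cation]ᵢ + Σ P·[anion]ₒ)]
Numerator = 1×9.15 + 0.022×148 + 0.14×37.9 = 17.71
Denominator = 1×140 + 0.022×18.1 + 0.14×113 = 156.2
Vm = 61.2 · log₁₀(0.11338) = 61.2 × (-0.9455) = -57.86 mV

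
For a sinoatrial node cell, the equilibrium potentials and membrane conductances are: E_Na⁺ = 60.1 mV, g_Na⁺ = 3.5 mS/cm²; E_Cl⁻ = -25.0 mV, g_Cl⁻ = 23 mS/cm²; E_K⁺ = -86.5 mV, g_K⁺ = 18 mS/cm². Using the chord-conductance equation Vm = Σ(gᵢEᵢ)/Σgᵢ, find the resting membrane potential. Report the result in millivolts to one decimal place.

Σ gᵢEᵢ = 3.5·(60.1) + 23·(-25.0) + 18·(-86.5) = -1921.65
Σ gᵢ = 3.5 + 23 + 18 = 44.5
Vm = -1921.65 / 44.5 = -43.18 mV

-43.2 mV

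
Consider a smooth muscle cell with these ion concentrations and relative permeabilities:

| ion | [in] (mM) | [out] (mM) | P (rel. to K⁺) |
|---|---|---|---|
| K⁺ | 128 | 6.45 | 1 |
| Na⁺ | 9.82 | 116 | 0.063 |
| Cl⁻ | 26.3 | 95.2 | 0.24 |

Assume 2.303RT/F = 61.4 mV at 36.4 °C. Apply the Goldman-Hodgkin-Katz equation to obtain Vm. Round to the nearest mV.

-54 mV

Vm = 61.4 · log₁₀[(Σ P·[cation]ₒ + Σ P·[anion]ᵢ) / (Σ P·[cation]ᵢ + Σ P·[anion]ₒ)]
Numerator = 1×6.45 + 0.063×116 + 0.24×26.3 = 20.07
Denominator = 1×128 + 0.063×9.82 + 0.24×95.2 = 151.5
Vm = 61.4 · log₁₀(0.1325) = 61.4 × (-0.8778) = -53.90 mV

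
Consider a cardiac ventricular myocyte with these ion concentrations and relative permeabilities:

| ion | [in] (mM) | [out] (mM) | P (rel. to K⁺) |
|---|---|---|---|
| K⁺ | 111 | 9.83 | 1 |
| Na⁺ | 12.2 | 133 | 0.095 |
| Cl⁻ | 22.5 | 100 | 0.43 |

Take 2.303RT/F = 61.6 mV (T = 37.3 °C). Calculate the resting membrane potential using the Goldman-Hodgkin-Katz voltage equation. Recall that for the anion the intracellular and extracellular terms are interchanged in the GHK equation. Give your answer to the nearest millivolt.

-42 mV

Vm = 61.6 · log₁₀[(Σ P·[cation]ₒ + Σ P·[anion]ᵢ) / (Σ P·[cation]ᵢ + Σ P·[anion]ₒ)]
Numerator = 1×9.83 + 0.095×133 + 0.43×22.5 = 32.14
Denominator = 1×111 + 0.095×12.2 + 0.43×100 = 155.2
Vm = 61.6 · log₁₀(0.20714) = 61.6 × (-0.6837) = -42.12 mV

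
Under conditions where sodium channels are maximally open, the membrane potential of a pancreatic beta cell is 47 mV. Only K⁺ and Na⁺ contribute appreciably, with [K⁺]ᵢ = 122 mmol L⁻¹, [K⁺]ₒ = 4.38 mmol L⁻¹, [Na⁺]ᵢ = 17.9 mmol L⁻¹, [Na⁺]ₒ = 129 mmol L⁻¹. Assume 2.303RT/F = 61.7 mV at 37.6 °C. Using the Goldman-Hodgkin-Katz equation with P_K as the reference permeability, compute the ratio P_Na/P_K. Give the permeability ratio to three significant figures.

27.4

Let α = P_Na/P_K. GHK: Vm = 61.7·log₁₀[(Kₒ + α·Naₒ)/(Kᵢ + α·Naᵢ)].
10^(Vm/61.7) = 10^(47.0/61.7) = 5.7776
So 5.7776·(Kᵢ + α·Naᵢ) = Kₒ + α·Naₒ → α = (5.7776·122.0 − 4.38) / (129.0 − 5.7776·17.9)
α = (704.9 − 4.38) / (129.0 − 103.4) = 700.5/25.58 = 27.38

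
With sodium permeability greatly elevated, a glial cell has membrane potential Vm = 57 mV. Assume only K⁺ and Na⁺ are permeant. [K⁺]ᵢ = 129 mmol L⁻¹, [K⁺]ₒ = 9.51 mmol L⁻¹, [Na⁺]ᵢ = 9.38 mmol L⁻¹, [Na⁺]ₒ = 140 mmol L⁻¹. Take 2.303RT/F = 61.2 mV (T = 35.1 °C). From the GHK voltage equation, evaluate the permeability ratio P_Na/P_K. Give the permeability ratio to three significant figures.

18.2

Let α = P_Na/P_K. GHK: Vm = 61.2·log₁₀[(Kₒ + α·Naₒ)/(Kᵢ + α·Naᵢ)].
10^(Vm/61.2) = 10^(57.0/61.2) = 8.5383
So 8.5383·(Kᵢ + α·Naᵢ) = Kₒ + α·Naₒ → α = (8.5383·129.0 − 9.51) / (140.0 − 8.5383·9.38)
α = (1101 − 9.51) / (140.0 − 80.09) = 1092/59.91 = 18.23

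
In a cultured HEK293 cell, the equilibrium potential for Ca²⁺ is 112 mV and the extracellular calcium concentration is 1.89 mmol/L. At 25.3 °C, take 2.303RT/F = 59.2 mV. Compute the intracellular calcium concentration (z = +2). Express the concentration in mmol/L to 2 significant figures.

Nernst: E = (59.2/2) · log₁₀([out]/[in]), so log₁₀([out]/[in]) = 112.0 × 2 / 59.2 = 3.7838.
[out]/[in] = 10^(3.7838) = 6078.
[in] = 1.89 / 6078 = 0.0003109 mmol/L.

0.00031 mmol/L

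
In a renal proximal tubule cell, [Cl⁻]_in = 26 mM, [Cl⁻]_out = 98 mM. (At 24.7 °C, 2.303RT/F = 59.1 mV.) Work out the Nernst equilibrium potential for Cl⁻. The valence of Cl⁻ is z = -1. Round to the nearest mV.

-34 mV

E = (59.1/z) · log₁₀([Cl⁻]_out/[Cl⁻]_in) with z = -1.
For an anion, dividing by z = -1 reverses the sign.
= (59.1/-1) · log₁₀(98/26) = -59.10 · log₁₀(3.769)
= -59.10 · (0.5763) = -34.06 mV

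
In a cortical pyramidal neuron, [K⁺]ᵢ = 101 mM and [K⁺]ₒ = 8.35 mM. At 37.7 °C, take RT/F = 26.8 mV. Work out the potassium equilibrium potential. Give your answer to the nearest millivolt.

-67 mV

E = (26.8/z) · ln([K⁺]_out/[K⁺]_in) with z = +1.
= (26.8/1) · ln(8.35/101) = 26.80 · ln(0.08267)
= 26.80 · (-2.4929) = -66.81 mV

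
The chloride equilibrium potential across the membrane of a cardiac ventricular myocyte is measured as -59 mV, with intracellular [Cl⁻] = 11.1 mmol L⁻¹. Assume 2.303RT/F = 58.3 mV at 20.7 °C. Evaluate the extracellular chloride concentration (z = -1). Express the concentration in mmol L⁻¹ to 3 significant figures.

Nernst: E = (58.3/-1) · log₁₀([out]/[in]), so log₁₀([out]/[in]) = -59.0 × -1 / 58.3 = 1.0120.
[out]/[in] = 10^(1.0120) = 10.28.
[out] = 10.28 × 11.1 = 114.1 mmol L⁻¹.

114 mmol L⁻¹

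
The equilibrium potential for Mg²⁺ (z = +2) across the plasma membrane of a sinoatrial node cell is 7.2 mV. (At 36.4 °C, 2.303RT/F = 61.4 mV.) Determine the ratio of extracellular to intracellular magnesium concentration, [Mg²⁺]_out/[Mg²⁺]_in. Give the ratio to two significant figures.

log₁₀([out]/[in]) = E·z/(61.4) = 7.2 × 2 / 61.4 = 0.2345
[out]/[in] = 10^(0.2345) = 1.716

1.7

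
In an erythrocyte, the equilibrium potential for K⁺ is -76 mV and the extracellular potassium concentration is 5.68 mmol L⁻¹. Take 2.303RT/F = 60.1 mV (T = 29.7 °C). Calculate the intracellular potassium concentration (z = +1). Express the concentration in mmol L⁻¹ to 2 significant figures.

100 mmol L⁻¹

Nernst: E = (60.1/1) · log₁₀([out]/[in]), so log₁₀([out]/[in]) = -76.0 × 1 / 60.1 = -1.2646.
[out]/[in] = 10^(-1.2646) = 0.05438.
[in] = 5.68 / 0.05438 = 104.4 mmol L⁻¹.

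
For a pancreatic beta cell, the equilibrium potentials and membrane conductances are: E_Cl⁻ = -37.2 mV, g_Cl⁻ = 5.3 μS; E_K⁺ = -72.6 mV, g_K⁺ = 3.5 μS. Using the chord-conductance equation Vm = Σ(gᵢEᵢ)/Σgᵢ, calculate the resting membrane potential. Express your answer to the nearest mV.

Σ gᵢEᵢ = 5.3·(-37.2) + 3.5·(-72.6) = -451.26
Σ gᵢ = 5.3 + 3.5 = 8.8
Vm = -451.26 / 8.8 = -51.28 mV

-51 mV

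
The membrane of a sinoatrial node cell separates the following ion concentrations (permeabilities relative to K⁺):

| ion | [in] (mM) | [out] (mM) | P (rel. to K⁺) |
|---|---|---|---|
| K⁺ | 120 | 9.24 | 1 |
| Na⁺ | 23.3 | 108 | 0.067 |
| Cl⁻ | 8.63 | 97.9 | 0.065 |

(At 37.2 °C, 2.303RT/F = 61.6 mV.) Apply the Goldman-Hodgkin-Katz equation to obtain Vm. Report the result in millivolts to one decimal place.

Vm = 61.6 · log₁₀[(Σ P·[cation]ₒ + Σ P·[anion]ᵢ) / (Σ P·[cation]ᵢ + Σ P·[anion]ₒ)]
Numerator = 1×9.24 + 0.067×108 + 0.065×8.63 = 17.04
Denominator = 1×120 + 0.067×23.3 + 0.065×97.9 = 127.9
Vm = 61.6 · log₁₀(0.13318) = 61.6 × (-0.8756) = -53.93 mV

-53.9 mV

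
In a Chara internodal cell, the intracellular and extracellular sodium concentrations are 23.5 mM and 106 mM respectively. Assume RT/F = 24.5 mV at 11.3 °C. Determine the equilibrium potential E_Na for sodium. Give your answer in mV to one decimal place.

E = (24.5/z) · ln([Na⁺]_out/[Na⁺]_in) with z = +1.
= (24.5/1) · ln(106/23.5) = 24.50 · ln(4.511)
= 24.50 · (1.5064) = 36.91 mV

36.9 mV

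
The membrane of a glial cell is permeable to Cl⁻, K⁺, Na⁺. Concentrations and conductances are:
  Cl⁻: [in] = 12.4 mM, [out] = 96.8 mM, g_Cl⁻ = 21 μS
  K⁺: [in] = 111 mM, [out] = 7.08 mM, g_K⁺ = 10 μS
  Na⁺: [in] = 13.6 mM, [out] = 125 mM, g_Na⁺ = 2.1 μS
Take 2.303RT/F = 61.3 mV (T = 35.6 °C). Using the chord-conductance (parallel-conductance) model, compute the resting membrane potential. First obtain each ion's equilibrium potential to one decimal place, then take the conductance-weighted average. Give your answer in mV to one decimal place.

-53.1 mV

E_Cl⁻ = (61.3/-1)·log₁₀(96.8/12.4) = -54.7 mV
E_K⁺ = (61.3/1)·log₁₀(7.08/111) = -73.3 mV
E_Na⁺ = (61.3/1)·log₁₀(125/13.6) = 59.1 mV
Vm = (Σ gᵢEᵢ)/(Σ gᵢ) = (21·-54.7 + 10·-73.3 + 2.1·59.1) / (21 + 10 + 2.1)
= -1757.59 / 33.1 = -53.10 mV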